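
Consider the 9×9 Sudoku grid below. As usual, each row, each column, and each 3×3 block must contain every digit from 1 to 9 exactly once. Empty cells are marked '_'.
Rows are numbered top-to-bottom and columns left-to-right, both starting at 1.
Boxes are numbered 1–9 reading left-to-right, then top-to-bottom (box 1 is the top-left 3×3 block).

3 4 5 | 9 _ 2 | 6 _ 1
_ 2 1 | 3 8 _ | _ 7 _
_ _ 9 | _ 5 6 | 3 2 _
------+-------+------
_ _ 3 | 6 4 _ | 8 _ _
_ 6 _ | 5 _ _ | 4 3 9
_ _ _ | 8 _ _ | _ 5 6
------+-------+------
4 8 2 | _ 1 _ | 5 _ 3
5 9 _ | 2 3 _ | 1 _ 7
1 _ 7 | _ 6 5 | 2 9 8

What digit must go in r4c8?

1

Row 4 already contains {3, 4, 6, 8}.
Column 8 already contains {2, 3, 5, 7, 9}.
Its 3×3 block (box 6) already contains {3, 4, 5, 6, 8, 9}.
The only value from 1–9 not eliminated is 1, so r4c8 = 1.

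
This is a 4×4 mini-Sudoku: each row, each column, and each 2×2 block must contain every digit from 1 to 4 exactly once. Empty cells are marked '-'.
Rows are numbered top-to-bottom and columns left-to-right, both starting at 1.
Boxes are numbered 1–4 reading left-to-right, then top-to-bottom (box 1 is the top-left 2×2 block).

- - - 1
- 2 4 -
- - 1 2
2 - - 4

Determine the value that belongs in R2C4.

Row 2 already contains {2, 4}.
Column 4 already contains {1, 2, 4}.
Its 2×2 block (box 2) already contains {1, 4}.
The only value from 1–4 not eliminated is 3, so R2C4 = 3.

3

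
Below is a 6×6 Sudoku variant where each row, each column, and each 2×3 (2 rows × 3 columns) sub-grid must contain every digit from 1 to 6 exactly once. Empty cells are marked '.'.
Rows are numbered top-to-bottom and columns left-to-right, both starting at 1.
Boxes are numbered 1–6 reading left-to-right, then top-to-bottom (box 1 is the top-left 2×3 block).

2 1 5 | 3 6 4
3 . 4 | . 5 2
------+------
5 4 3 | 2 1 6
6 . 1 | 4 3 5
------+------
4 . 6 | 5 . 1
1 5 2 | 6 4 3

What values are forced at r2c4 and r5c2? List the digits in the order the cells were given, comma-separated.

1,3

For r2c4:
  Row 2 already contains {2, 3, 4, 5}.
  Column 4 already contains {2, 3, 4, 5, 6}.
  Its 2×3 block (box 2) already contains {2, 3, 4, 5, 6}.
  The only value from 1–6 not eliminated is 1, so r2c4 = 1.
For r5c2:
  Row 5 already contains {1, 4, 5, 6}.
  Column 2 already contains {1, 4, 5}.
  Its 2×3 block (box 5) already contains {1, 2, 4, 5, 6}.
  The only value from 1–6 not eliminated is 3, so r5c2 = 3.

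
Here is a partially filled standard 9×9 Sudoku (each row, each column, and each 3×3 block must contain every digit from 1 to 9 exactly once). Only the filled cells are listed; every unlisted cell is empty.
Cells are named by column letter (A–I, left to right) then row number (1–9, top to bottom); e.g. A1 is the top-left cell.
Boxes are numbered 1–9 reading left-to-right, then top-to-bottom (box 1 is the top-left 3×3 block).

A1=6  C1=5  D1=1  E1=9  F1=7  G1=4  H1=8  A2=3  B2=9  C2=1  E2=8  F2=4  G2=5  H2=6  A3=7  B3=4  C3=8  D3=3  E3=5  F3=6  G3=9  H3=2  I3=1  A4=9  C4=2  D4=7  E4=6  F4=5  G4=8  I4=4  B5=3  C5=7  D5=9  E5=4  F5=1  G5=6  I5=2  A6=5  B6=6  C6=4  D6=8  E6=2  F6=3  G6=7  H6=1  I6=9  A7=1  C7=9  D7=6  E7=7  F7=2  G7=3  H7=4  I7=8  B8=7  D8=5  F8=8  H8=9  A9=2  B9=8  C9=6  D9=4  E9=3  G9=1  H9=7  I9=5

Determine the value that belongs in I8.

Row 8 already contains {5, 7, 8, 9}.
Column I already contains {1, 2, 4, 5, 8, 9}.
Its 3×3 block (box 9) already contains {1, 3, 4, 5, 7, 8, 9}.
The only value from 1–9 not eliminated is 6, so I8 = 6.

6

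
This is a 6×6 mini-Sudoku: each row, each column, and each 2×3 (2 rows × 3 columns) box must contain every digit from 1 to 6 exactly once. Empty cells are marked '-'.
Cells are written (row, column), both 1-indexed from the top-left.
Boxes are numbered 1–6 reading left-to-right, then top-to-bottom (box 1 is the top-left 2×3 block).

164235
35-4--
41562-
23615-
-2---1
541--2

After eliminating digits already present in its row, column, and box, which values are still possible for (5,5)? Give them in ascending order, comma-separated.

4,6

Row 5 already contains {1, 2}.
Column 5 already contains {2, 3, 5}.
Its 2×3 block (box 6) already contains {1, 2}.
Removing those from 1–6 leaves {4, 6} as the candidates for (5,5).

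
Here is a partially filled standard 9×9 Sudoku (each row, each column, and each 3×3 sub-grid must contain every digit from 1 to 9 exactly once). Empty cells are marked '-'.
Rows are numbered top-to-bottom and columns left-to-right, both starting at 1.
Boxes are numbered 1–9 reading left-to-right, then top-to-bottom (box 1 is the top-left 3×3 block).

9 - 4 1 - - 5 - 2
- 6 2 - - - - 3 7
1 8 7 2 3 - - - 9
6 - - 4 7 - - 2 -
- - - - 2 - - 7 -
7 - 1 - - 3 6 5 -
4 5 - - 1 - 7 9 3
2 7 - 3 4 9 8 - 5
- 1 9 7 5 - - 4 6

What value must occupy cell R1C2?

3

Row 1 already contains {1, 2, 4, 5, 9}.
Column 2 already contains {1, 5, 6, 7, 8}.
Its 3×3 block (box 1) already contains {1, 2, 4, 6, 7, 8, 9}.
The only value from 1–9 not eliminated is 3, so R1C2 = 3.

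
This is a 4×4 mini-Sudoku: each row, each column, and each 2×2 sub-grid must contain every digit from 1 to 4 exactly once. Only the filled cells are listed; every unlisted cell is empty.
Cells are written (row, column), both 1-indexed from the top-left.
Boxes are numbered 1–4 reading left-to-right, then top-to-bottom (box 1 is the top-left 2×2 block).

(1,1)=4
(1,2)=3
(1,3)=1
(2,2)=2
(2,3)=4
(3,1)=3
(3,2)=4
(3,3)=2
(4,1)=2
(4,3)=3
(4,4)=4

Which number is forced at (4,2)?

1

Row 4 already contains {2, 3, 4}.
Column 2 already contains {2, 3, 4}.
Its 2×2 block (box 3) already contains {2, 3, 4}.
The only value from 1–4 not eliminated is 1, so (4,2) = 1.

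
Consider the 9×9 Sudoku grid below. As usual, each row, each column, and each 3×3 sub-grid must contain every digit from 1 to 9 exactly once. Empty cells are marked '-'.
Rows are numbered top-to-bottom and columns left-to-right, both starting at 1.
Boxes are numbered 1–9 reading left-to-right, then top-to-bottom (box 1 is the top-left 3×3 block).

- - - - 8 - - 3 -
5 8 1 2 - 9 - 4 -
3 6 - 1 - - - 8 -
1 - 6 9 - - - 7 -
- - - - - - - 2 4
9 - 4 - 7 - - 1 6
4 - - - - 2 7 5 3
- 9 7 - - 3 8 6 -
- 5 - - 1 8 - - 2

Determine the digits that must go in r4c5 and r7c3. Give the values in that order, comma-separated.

For r4c5:
  Consider where 2 can go in column 5.
  r2c5 is out (row 2 already has a 2).
  r3c5 is out (box 2 already has a 2).
  r5c5 is out (row 5 already has a 2).
  r7c5 is out (row 7 already has a 2).
  r8c5 is out (box 8 already has a 2).
  So the only cell in column 5 that can hold 2 is r4c5.
  So r4c5 = 2.
For r7c3:
  Row 7 already contains {2, 3, 4, 5, 7}.
  Column 3 already contains {1, 4, 6, 7}.
  Its 3×3 block (box 7) already contains {4, 5, 7, 9}.
  The only value from 1–9 not eliminated is 8, so r7c3 = 8.

2,8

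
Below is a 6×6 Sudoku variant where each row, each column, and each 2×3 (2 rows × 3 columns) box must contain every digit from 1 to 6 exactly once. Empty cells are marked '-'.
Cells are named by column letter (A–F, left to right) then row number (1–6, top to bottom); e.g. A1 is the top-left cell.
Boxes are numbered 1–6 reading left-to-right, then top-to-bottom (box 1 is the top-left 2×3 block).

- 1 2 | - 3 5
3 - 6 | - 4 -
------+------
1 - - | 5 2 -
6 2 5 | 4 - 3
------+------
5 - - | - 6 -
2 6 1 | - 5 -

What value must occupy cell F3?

6

Row 3 already contains {1, 2, 5}.
Column F already contains {3, 5}.
Its 2×3 block (box 4) already contains {2, 3, 4, 5}.
The only value from 1–6 not eliminated is 6, so F3 = 6.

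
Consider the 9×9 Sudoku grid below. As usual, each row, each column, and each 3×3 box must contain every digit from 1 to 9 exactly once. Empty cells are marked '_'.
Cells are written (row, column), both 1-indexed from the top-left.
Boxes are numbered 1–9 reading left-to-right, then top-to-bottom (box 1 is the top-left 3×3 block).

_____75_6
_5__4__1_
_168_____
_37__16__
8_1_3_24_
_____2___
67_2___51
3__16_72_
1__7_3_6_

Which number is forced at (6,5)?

7

Cell (6,5) itself could take any of {5, 7, 8, 9} by direct elimination.
Consider where 7 can go in column 5.
(1,5) is out (row 1 already has a 7).
(3,5) is out (box 2 already has a 7).
(4,5) is out (row 4 already has a 7).
(7,5) is out (row 7 already has a 7).
(9,5) is out (row 9 already has a 7).
So the only cell in column 5 that can hold 7 is (6,5).
Therefore (6,5) = 7.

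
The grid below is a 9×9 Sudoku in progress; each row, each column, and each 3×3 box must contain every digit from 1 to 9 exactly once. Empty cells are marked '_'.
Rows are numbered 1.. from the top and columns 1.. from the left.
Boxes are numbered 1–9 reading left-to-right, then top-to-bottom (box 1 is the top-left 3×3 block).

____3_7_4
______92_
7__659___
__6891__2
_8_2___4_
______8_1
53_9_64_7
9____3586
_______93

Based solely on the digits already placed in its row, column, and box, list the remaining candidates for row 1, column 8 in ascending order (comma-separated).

1,5,6

Row 1 already contains {3, 4, 7}.
Column 8 already contains {2, 4, 8, 9}.
Its 3×3 block (box 3) already contains {2, 4, 7, 9}.
Removing those from 1–9 leaves {1, 5, 6} as the candidates for row 1, column 8.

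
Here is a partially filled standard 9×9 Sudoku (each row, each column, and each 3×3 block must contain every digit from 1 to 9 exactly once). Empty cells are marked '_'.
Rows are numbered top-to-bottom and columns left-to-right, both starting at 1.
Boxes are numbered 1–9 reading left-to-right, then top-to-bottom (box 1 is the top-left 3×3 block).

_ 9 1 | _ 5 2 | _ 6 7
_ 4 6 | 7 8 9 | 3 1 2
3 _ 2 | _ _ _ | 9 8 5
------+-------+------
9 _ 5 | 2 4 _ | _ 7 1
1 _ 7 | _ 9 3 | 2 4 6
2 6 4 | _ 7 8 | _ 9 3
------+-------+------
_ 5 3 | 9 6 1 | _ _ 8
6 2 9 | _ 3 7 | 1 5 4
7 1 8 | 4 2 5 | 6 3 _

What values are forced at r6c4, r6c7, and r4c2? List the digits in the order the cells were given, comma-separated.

For r6c4:
  Consider where 1 can go in box 5.
  r4c6 is out (row 4 already has a 1).
  r5c4 is out (row 5 already has a 1).
  So the only cell in box 5 that can hold 1 is r6c4.
  So r6c4 = 1.
For r6c7:
  Row 6 already contains {2, 3, 4, 6, 7, 8, 9}.
  Column 7 already contains {1, 2, 3, 6, 9}.
  Its 3×3 block (box 6) already contains {1, 2, 3, 4, 6, 7, 9}.
  The only value from 1–9 not eliminated is 5, so r6c7 = 5.
For r4c2:
  Consider where 3 can go in box 4.
  r5c2 is out (row 5 already has a 3).
  So the only cell in box 4 that can hold 3 is r4c2.
  So r4c2 = 3.

1,5,3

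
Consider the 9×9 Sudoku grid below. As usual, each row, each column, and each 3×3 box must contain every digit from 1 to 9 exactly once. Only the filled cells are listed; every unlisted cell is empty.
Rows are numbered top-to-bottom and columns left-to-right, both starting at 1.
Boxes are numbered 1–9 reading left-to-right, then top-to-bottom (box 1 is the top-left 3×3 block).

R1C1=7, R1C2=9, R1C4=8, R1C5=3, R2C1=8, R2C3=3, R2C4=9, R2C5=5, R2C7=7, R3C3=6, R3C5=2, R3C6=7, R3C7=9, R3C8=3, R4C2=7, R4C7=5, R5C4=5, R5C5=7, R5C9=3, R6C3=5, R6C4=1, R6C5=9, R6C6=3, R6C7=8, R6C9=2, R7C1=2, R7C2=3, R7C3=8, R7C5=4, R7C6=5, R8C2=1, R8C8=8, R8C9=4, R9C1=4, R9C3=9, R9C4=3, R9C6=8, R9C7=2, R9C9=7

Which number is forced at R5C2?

Cell R5C2 itself could take any of {2, 4, 6, 8} by direct elimination.
Consider where 8 can go in box 4.
R4C1 is out (column 1 already has a 8). R4C3 is out (column 3 already has a 8). R5C1 is out (column 1 already has a 8). R5C3 is out (column 3 already has a 8). The remaining empty cells in box 4 are similarly blocked.
So the only cell in box 4 that can hold 8 is R5C2.
Therefore R5C2 = 8.

8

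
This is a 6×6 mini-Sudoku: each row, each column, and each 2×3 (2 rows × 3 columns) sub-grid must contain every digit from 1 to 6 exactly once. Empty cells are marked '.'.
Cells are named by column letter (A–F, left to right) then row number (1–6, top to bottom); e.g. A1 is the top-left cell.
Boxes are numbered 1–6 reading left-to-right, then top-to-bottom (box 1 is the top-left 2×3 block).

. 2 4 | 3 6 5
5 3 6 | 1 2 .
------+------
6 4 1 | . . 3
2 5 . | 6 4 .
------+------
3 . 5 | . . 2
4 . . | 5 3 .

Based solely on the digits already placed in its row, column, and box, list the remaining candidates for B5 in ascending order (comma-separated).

Row 5 already contains {2, 3, 5}.
Column B already contains {2, 3, 4, 5}.
Its 2×3 block (box 5) already contains {3, 4, 5}.
Removing those from 1–6 leaves {1, 6} as the candidates for B5.

1,6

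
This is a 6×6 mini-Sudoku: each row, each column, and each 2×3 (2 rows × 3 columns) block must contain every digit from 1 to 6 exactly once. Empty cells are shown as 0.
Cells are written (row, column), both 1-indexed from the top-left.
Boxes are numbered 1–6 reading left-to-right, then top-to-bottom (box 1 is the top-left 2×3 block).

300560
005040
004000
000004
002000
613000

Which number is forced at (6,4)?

Cell (6,4) itself could take any of {2, 4} by direct elimination.
Consider where 4 can go in row 6.
(6,5) is out (column 5 already has a 4).
(6,6) is out (column 6 already has a 4).
So the only cell in row 6 that can hold 4 is (6,4).
Therefore (6,4) = 4.

4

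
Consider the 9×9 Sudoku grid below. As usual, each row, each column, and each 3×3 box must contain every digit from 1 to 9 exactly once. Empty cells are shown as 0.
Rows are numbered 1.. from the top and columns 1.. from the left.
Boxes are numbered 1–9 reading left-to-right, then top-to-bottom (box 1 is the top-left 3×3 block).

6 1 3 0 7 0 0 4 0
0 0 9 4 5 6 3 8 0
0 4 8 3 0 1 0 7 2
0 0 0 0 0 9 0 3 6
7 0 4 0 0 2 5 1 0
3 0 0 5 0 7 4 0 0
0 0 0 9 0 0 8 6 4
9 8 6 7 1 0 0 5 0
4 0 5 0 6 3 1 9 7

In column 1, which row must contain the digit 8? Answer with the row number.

Consider where 8 can go in column 1.
row 2, column 1 is out (row 2 already has a 8).
row 3, column 1 is out (row 3 already has a 8).
row 7, column 1 is out (row 7 already has a 8).
So the only cell in column 1 that can hold 8 is row 4, column 1.
That is row 4.

4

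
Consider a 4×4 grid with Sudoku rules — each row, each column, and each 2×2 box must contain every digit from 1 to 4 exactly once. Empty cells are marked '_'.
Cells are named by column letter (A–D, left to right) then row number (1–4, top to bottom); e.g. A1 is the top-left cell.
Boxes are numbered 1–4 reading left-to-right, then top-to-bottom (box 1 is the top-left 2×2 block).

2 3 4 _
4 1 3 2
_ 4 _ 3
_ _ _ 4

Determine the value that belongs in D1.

1

Row 1 already contains {2, 3, 4}.
Column D already contains {2, 3, 4}.
Its 2×2 block (box 2) already contains {2, 3, 4}.
The only value from 1–4 not eliminated is 1, so D1 = 1.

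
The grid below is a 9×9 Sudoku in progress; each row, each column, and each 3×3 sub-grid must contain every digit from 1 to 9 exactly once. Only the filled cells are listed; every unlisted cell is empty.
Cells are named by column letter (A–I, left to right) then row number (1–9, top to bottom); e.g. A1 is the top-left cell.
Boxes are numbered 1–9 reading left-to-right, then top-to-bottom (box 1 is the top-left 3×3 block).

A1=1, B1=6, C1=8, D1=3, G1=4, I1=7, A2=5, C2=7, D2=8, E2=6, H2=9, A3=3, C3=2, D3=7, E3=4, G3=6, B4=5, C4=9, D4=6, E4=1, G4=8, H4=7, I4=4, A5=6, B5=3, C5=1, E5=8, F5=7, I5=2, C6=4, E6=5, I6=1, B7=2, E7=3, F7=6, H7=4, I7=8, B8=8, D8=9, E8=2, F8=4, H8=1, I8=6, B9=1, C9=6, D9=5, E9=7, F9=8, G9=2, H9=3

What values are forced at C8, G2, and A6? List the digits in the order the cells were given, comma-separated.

3,1,8

For C8:
  Consider where 3 can go in box 7.
  A7 is out (row 7 already has a 3).
  C7 is out (row 7 already has a 3).
  A8 is out (column A already has a 3).
  A9 is out (row 9 already has a 3).
  So the only cell in box 7 that can hold 3 is C8.
  So C8 = 3.
For G2:
  Consider where 1 can go in box 3.
  H1 is out (row 1 already has a 1).
  I2 is out (column I already has a 1).
  H3 is out (column H already has a 1).
  I3 is out (column I already has a 1).
  So the only cell in box 3 that can hold 1 is G2.
  So G2 = 1.
For A6:
  Consider where 8 can go in column A.
  A4 is out (row 4 already has a 8).
  A7 is out (row 7 already has a 8).
  A8 is out (row 8 already has a 8).
  A9 is out (row 9 already has a 8).
  So the only cell in column A that can hold 8 is A6.
  So A6 = 8.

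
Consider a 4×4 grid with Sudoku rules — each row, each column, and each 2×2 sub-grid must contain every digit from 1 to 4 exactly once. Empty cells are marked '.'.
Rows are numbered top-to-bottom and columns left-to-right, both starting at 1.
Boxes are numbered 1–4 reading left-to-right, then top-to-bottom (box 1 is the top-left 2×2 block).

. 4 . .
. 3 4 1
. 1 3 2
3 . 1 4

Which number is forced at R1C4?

Row 1 already contains {4}.
Column 4 already contains {1, 2, 4}.
Its 2×2 block (box 2) already contains {1, 4}.
The only value from 1–4 not eliminated is 3, so R1C4 = 3.

3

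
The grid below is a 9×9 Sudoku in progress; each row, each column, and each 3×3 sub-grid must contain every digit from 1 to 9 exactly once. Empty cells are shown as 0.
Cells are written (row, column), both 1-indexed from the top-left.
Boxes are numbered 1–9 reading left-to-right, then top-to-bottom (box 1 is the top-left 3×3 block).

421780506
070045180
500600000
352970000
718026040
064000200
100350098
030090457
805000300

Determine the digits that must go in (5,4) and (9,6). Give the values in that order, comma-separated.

5,7

For (5,4):
  Row 5 already contains {1, 2, 4, 6, 7, 8}.
  Column 4 already contains {3, 6, 7, 9}.
  Its 3×3 block (box 5) already contains {2, 6, 7, 9}.
  The only value from 1–9 not eliminated is 5, so (5,4) = 5.
For (9,6):
  Consider where 7 can go in row 9.
  (9,2) is out (column 2 already has a 7).
  (9,4) is out (column 4 already has a 7).
  (9,5) is out (column 5 already has a 7).
  (9,8) is out (box 9 already has a 7).
  (9,9) is out (column 9 already has a 7).
  So the only cell in row 9 that can hold 7 is (9,6).
  So (9,6) = 7.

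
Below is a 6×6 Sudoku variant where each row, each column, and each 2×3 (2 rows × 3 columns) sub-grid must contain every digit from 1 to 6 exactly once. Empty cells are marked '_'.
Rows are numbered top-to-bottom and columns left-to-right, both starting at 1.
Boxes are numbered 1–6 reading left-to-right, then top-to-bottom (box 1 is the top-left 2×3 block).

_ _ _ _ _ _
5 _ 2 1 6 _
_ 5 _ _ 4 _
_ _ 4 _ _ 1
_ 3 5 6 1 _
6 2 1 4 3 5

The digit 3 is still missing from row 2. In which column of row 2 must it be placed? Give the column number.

Consider where 3 can go in row 2.
r2c2 is out (column 2 already has a 3).
So the only cell in row 2 that can hold 3 is r2c6.
That is column 6.

6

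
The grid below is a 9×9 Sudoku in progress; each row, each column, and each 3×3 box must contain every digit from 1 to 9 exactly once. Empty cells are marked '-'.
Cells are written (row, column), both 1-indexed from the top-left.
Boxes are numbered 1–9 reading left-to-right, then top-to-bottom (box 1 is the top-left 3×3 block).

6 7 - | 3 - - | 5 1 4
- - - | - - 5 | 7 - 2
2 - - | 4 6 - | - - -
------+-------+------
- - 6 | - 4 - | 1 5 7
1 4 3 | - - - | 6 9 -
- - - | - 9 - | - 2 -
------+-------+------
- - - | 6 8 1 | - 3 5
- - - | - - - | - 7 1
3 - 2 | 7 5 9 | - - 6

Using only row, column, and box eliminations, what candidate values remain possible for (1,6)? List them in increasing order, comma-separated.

2,8

Row 1 already contains {1, 3, 4, 5, 6, 7}.
Column 6 already contains {1, 5, 9}.
Its 3×3 block (box 2) already contains {3, 4, 5, 6}.
Removing those from 1–9 leaves {2, 8} as the candidates for (1,6).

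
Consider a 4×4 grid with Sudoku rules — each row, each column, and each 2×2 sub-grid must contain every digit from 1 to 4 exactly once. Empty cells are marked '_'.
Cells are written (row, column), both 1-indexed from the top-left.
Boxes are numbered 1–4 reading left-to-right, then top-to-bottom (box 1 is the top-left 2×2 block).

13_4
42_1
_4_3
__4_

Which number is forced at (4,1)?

3

Cell (4,1) itself could take any of {2, 3} by direct elimination.
Consider where 3 can go in row 4.
(4,2) is out (column 2 already has a 3).
(4,4) is out (column 4 already has a 3).
So the only cell in row 4 that can hold 3 is (4,1).
Therefore (4,1) = 3.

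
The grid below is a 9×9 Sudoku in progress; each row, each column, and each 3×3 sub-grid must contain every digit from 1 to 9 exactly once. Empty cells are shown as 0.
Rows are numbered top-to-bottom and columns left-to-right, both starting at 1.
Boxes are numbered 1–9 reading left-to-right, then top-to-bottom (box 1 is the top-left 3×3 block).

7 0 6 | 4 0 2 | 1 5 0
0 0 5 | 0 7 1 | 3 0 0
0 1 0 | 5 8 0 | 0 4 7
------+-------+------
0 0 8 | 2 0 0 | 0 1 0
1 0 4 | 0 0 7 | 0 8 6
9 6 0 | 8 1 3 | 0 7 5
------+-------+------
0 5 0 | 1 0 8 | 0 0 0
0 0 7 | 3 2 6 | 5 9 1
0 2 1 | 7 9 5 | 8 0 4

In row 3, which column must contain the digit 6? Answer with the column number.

7

Consider where 6 can go in row 3.
r3c1 is out (box 1 already has a 6).
r3c3 is out (column 3 already has a 6).
r3c6 is out (column 6 already has a 6).
So the only cell in row 3 that can hold 6 is r3c7.
That is column 7.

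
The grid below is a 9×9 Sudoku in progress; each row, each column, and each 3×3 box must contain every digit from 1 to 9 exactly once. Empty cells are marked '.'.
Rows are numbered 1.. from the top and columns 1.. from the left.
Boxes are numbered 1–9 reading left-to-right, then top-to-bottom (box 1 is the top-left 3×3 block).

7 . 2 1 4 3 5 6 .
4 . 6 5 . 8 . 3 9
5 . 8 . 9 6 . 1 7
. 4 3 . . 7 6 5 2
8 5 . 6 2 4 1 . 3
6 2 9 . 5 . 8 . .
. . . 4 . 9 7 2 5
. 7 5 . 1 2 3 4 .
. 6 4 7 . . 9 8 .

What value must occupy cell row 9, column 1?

Cell row 9, column 1 itself could take any of {1, 2, 3} by direct elimination.
Consider where 2 can go in column 1.
row 4, column 1 is out (row 4 already has a 2).
row 7, column 1 is out (row 7 already has a 2).
row 8, column 1 is out (row 8 already has a 2).
So the only cell in column 1 that can hold 2 is row 9, column 1.
Therefore row 9, column 1 = 2.

2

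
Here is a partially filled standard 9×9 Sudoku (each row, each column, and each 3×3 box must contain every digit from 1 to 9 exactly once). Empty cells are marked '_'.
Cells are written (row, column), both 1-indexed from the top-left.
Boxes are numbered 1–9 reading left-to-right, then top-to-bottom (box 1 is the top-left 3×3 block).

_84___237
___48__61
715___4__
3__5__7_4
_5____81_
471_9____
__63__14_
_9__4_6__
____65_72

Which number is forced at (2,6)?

7

Cell (2,6) itself could take any of {2, 3, 7, 9} by direct elimination.
Consider where 7 can go in box 2.
(1,4) is out (row 1 already has a 7). (1,5) is out (row 1 already has a 7). (1,6) is out (row 1 already has a 7). (3,4) is out (row 3 already has a 7). The remaining empty cells in box 2 are similarly blocked.
So the only cell in box 2 that can hold 7 is (2,6).
Therefore (2,6) = 7.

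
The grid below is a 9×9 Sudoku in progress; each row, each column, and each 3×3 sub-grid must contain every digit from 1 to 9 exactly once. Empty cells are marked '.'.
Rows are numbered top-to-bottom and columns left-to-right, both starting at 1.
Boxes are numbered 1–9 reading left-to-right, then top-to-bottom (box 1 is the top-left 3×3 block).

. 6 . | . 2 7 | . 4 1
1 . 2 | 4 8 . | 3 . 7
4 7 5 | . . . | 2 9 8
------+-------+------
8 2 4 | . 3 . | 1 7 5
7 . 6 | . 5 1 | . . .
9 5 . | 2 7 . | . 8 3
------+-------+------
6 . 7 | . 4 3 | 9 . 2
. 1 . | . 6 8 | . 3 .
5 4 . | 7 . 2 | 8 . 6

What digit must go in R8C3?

Row 8 already contains {1, 3, 6, 8}.
Column 3 already contains {2, 4, 5, 6, 7}.
Its 3×3 block (box 7) already contains {1, 4, 5, 6, 7}.
The only value from 1–9 not eliminated is 9, so R8C3 = 9.

9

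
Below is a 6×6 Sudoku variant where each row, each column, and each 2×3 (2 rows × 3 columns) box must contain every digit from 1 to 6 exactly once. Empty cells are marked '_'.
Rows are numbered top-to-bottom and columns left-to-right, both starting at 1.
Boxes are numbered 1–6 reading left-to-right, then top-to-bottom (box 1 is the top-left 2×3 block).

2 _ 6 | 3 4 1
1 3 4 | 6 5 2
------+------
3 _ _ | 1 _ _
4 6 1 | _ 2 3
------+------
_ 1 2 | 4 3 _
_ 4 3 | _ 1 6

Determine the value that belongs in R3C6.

Cell R3C6 itself could take any of {4, 5} by direct elimination.
Consider where 4 can go in column 6.
R5C6 is out (row 5 already has a 4).
So the only cell in column 6 that can hold 4 is R3C6.
Therefore R3C6 = 4.

4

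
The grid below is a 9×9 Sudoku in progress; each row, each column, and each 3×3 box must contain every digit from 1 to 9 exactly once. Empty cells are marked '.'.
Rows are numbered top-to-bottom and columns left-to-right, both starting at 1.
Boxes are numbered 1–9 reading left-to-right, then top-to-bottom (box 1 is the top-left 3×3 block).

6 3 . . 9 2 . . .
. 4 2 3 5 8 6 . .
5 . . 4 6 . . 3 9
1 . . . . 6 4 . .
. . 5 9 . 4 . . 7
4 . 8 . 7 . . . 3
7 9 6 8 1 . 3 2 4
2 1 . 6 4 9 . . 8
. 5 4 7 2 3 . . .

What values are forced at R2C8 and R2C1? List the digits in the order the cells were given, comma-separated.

For R2C8:
  Consider where 7 can go in row 2.
  R2C1 is out (column 1 already has a 7).
  R2C9 is out (column 9 already has a 7).
  So the only cell in row 2 that can hold 7 is R2C8.
  So R2C8 = 7.
For R2C1:
  Row 2 already contains {2, 3, 4, 5, 6, 8}.
  Column 1 already contains {1, 2, 4, 5, 6, 7}.
  Its 3×3 block (box 1) already contains {2, 3, 4, 5, 6}.
  The only value from 1–9 not eliminated is 9, so R2C1 = 9.

7,9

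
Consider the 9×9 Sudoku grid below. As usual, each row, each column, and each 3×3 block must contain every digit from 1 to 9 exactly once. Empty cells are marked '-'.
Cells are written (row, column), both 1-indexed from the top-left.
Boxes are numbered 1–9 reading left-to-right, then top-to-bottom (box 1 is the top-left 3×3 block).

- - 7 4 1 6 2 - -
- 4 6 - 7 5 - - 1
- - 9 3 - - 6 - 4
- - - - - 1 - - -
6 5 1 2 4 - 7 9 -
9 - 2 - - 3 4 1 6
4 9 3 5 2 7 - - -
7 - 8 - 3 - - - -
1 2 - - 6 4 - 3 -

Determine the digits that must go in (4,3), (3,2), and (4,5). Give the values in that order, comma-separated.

For (4,3):
  Row 4 already contains {1}.
  Column 3 already contains {1, 2, 3, 6, 7, 8, 9}.
  Its 3×3 block (box 4) already contains {1, 2, 5, 6, 9}.
  The only value from 1–9 not eliminated is 4, so (4,3) = 4.
For (3,2):
  Consider where 1 can go in row 3.
  (3,1) is out (column 1 already has a 1).
  (3,5) is out (column 5 already has a 1).
  (3,6) is out (column 6 already has a 1).
  (3,8) is out (column 8 already has a 1).
  So the only cell in row 3 that can hold 1 is (3,2).
  So (3,2) = 1.
For (4,5):
  Consider where 9 can go in column 5.
  (3,5) is out (row 3 already has a 9).
  (6,5) is out (row 6 already has a 9).
  So the only cell in column 5 that can hold 9 is (4,5).
  So (4,5) = 9.

4,1,9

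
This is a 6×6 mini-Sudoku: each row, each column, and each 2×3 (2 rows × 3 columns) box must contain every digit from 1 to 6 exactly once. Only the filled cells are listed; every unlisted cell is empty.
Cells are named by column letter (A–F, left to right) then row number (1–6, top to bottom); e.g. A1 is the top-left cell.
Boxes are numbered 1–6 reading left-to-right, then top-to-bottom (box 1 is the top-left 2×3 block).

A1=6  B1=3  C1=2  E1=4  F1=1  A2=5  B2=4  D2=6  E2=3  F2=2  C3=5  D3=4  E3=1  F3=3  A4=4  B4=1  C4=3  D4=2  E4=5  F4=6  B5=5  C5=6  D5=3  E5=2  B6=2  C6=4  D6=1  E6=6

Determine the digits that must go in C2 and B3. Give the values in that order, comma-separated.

For C2:
  Row 2 already contains {2, 3, 4, 5, 6}.
  Column C already contains {2, 3, 4, 5, 6}.
  Its 2×3 block (box 1) already contains {2, 3, 4, 5, 6}.
  The only value from 1–6 not eliminated is 1, so C2 = 1.
For B3:
  Row 3 already contains {1, 3, 4, 5}.
  Column B already contains {1, 2, 3, 4, 5}.
  Its 2×3 block (box 3) already contains {1, 3, 4, 5}.
  The only value from 1–6 not eliminated is 6, so B3 = 6.

1,6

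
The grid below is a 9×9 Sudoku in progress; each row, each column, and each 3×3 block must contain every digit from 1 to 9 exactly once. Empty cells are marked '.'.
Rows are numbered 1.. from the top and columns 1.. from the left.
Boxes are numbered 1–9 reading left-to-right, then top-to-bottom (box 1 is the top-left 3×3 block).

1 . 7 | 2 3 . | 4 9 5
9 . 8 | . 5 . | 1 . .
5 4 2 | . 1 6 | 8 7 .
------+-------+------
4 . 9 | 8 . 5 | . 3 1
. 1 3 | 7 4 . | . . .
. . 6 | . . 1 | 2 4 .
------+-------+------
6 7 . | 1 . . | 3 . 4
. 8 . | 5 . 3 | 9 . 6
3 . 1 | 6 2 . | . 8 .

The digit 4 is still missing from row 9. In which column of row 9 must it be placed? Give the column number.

Consider where 4 can go in row 9.
row 9, column 2 is out (column 2 already has a 4).
row 9, column 7 is out (column 7 already has a 4).
row 9, column 9 is out (column 9 already has a 4).
So the only cell in row 9 that can hold 4 is row 9, column 6.
That is column 6.

6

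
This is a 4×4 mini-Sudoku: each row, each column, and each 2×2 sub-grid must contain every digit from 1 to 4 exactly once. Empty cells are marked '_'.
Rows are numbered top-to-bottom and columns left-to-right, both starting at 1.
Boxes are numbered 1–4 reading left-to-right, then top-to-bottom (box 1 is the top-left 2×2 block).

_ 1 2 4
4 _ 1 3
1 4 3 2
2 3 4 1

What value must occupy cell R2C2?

2

Row 2 already contains {1, 3, 4}.
Column 2 already contains {1, 3, 4}.
Its 2×2 block (box 1) already contains {1, 4}.
The only value from 1–4 not eliminated is 2, so R2C2 = 2.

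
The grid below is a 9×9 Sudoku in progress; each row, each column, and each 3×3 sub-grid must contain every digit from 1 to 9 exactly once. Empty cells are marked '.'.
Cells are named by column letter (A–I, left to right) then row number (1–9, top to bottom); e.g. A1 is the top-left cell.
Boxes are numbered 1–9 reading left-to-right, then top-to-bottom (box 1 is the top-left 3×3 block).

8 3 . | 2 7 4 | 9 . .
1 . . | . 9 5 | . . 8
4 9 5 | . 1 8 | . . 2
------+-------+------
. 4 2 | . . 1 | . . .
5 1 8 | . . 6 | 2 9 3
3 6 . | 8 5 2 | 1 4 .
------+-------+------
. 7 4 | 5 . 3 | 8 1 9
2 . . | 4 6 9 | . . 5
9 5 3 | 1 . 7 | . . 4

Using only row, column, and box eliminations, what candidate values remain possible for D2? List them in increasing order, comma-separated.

3,6

Row 2 already contains {1, 5, 8, 9}.
Column D already contains {1, 2, 4, 5, 8}.
Its 3×3 block (box 2) already contains {1, 2, 4, 5, 7, 8, 9}.
Removing those from 1–9 leaves {3, 6} as the candidates for D2.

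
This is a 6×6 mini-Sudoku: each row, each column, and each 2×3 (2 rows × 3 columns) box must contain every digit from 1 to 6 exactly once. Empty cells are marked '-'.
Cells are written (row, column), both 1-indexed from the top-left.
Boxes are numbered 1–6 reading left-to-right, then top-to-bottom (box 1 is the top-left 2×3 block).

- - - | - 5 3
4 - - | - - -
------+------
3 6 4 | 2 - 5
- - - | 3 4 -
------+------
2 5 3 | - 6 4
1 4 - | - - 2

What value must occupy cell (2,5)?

2

Cell (2,5) itself could take any of {1, 2} by direct elimination.
Consider where 2 can go in column 5.
(3,5) is out (row 3 already has a 2).
(6,5) is out (row 6 already has a 2).
So the only cell in column 5 that can hold 2 is (2,5).
Therefore (2,5) = 2.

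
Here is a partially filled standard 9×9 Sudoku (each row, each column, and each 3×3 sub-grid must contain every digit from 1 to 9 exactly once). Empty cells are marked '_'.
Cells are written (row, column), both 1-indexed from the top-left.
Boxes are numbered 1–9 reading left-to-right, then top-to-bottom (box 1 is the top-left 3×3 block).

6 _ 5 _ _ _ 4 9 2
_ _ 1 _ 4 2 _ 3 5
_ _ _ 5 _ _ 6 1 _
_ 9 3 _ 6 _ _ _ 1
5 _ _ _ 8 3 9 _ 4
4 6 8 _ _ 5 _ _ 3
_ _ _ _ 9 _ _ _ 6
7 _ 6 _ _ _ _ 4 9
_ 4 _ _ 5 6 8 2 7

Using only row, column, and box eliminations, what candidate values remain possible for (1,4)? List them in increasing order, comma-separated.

1,3,7,8

Row 1 already contains {2, 4, 5, 6, 9}.
Column 4 already contains {5}.
Its 3×3 block (box 2) already contains {2, 4, 5}.
Removing those from 1–9 leaves {1, 3, 7, 8} as the candidates for (1,4).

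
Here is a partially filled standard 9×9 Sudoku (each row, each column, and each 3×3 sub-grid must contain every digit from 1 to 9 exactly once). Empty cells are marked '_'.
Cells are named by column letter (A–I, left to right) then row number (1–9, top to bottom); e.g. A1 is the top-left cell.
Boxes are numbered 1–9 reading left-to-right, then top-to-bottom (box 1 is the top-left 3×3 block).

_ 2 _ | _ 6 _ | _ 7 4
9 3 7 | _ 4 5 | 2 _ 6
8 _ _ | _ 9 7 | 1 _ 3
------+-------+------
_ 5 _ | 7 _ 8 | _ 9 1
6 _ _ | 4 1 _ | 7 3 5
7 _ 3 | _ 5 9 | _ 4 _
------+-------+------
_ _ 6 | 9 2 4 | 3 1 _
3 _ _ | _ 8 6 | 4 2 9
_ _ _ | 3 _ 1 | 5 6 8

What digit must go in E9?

7

Row 9 already contains {1, 3, 5, 6, 8}.
Column E already contains {1, 2, 4, 5, 6, 8, 9}.
Its 3×3 block (box 8) already contains {1, 2, 3, 4, 6, 8, 9}.
The only value from 1–9 not eliminated is 7, so E9 = 7.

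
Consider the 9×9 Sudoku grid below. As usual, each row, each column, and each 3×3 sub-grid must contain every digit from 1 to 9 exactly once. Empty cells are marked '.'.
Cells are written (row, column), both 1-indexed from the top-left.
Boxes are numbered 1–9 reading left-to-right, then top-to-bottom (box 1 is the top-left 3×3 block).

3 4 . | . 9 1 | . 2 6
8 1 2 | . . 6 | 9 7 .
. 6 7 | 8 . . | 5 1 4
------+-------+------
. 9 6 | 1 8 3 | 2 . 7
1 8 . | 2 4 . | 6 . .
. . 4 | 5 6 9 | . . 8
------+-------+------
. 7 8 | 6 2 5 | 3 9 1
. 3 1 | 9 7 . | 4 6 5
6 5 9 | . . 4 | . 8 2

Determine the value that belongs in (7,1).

4

Row 7 already contains {1, 2, 3, 5, 6, 7, 8, 9}.
Column 1 already contains {1, 3, 6, 8}.
Its 3×3 block (box 7) already contains {1, 3, 5, 6, 7, 8, 9}.
The only value from 1–9 not eliminated is 4, so (7,1) = 4.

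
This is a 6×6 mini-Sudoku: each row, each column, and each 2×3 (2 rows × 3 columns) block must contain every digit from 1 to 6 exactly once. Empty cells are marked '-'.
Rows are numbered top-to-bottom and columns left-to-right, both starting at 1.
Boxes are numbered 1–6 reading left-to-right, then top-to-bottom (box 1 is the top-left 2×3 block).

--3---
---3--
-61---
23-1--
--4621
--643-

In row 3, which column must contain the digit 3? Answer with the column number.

Consider where 3 can go in row 3.
R3C1 is out (box 3 already has a 3).
R3C4 is out (column 4 already has a 3).
R3C5 is out (column 5 already has a 3).
So the only cell in row 3 that can hold 3 is R3C6.
That is column 6.

6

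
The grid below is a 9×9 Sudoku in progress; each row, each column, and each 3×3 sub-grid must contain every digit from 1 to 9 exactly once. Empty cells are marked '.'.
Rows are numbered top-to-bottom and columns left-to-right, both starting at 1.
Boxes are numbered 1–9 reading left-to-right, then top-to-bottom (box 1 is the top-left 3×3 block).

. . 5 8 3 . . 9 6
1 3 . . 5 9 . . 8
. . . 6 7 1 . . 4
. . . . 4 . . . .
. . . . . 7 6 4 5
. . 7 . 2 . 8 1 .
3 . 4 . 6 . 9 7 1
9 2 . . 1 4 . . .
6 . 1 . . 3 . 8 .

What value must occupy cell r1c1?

Cell r1c1 itself could take any of {2, 4, 7} by direct elimination.
Consider where 7 can go in column 1.
r3c1 is out (row 3 already has a 7).
r4c1 is out (box 4 already has a 7).
r5c1 is out (row 5 already has a 7).
r6c1 is out (row 6 already has a 7).
So the only cell in column 1 that can hold 7 is r1c1.
Therefore r1c1 = 7.

7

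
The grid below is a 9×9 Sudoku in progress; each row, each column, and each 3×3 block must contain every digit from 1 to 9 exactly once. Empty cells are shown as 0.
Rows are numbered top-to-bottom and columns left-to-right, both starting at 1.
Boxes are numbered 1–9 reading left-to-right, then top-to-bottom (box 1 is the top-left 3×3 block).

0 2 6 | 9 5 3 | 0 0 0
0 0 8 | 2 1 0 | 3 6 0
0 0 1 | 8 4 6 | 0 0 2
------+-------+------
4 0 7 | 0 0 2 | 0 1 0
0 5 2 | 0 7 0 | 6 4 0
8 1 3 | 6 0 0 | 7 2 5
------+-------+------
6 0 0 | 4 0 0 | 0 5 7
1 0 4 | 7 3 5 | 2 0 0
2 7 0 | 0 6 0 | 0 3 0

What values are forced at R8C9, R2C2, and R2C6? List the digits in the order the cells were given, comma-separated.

6,4,7

For R8C9:
  Consider where 6 can go in column 9.
  R1C9 is out (row 1 already has a 6).
  R2C9 is out (row 2 already has a 6).
  R4C9 is out (box 6 already has a 6).
  R5C9 is out (row 5 already has a 6).
  R9C9 is out (row 9 already has a 6).
  So the only cell in column 9 that can hold 6 is R8C9.
  So R8C9 = 6.
For R2C2:
  Consider where 4 can go in column 2.
  R3C2 is out (row 3 already has a 4).
  R4C2 is out (row 4 already has a 4).
  R7C2 is out (row 7 already has a 4).
  R8C2 is out (row 8 already has a 4).
  So the only cell in column 2 that can hold 4 is R2C2.
  So R2C2 = 4.
For R2C6:
  Row 2 already contains {1, 2, 3, 6, 8}.
  Column 6 already contains {2, 3, 5, 6}.
  Its 3×3 block (box 2) already contains {1, 2, 3, 4, 5, 6, 8, 9}.
  The only value from 1–9 not eliminated is 7, so R2C6 = 7.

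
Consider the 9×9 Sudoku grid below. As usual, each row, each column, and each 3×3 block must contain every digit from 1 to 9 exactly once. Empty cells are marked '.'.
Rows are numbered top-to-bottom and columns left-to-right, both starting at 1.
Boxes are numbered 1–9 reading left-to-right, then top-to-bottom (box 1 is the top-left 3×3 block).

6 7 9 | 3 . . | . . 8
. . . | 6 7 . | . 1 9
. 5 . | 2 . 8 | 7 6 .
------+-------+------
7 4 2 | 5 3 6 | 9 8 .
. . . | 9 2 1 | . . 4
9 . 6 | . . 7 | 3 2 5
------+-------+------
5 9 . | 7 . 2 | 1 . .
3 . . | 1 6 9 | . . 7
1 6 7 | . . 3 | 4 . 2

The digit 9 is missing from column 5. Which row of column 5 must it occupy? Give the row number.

3

Consider where 9 can go in column 5.
r1c5 is out (row 1 already has a 9).
r6c5 is out (row 6 already has a 9).
r7c5 is out (row 7 already has a 9).
r9c5 is out (box 8 already has a 9).
So the only cell in column 5 that can hold 9 is r3c5.
That is row 3.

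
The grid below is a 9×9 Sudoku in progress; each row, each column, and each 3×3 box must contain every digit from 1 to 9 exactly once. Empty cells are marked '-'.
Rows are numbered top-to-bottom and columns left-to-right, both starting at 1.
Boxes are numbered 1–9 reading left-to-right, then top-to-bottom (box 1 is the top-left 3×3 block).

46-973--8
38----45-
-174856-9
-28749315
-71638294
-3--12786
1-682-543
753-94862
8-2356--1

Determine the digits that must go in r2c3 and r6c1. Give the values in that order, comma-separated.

9,9

For r2c3:
  Row 2 already contains {3, 4, 5, 8}.
  Column 3 already contains {1, 2, 3, 6, 7, 8}.
  Its 3×3 block (box 1) already contains {1, 3, 4, 6, 7, 8}.
  The only value from 1–9 not eliminated is 9, so r2c3 = 9.
For r6c1:
  Consider where 9 can go in column 1.
  r3c1 is out (row 3 already has a 9).
  r4c1 is out (row 4 already has a 9).
  r5c1 is out (row 5 already has a 9).
  So the only cell in column 1 that can hold 9 is r6c1.
  So r6c1 = 9.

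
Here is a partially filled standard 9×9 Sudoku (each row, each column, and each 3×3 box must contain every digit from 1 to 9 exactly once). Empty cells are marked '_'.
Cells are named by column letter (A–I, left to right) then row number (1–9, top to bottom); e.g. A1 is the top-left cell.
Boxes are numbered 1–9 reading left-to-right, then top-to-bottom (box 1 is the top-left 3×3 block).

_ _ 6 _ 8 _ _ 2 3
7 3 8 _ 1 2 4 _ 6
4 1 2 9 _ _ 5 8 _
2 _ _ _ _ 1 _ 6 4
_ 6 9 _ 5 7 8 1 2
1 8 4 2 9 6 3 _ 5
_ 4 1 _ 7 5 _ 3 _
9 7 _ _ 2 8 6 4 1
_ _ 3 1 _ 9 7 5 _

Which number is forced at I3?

7

Row 3 already contains {1, 2, 4, 5, 8, 9}.
Column I already contains {1, 2, 3, 4, 5, 6}.
Its 3×3 block (box 3) already contains {2, 3, 4, 5, 6, 8}.
The only value from 1–9 not eliminated is 7, so I3 = 7.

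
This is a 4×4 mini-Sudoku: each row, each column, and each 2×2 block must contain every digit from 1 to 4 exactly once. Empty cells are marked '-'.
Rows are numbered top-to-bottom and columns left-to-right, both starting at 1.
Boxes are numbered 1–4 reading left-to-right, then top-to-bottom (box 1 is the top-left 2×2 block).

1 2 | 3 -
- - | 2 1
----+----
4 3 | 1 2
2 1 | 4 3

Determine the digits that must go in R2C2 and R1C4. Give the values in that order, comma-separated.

4,4

For R2C2:
  Row 2 already contains {1, 2}.
  Column 2 already contains {1, 2, 3}.
  Its 2×2 block (box 1) already contains {1, 2}.
  The only value from 1–4 not eliminated is 4, so R2C2 = 4.
For R1C4:
  Row 1 already contains {1, 2, 3}.
  Column 4 already contains {1, 2, 3}.
  Its 2×2 block (box 2) already contains {1, 2, 3}.
  The only value from 1–4 not eliminated is 4, so R1C4 = 4.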